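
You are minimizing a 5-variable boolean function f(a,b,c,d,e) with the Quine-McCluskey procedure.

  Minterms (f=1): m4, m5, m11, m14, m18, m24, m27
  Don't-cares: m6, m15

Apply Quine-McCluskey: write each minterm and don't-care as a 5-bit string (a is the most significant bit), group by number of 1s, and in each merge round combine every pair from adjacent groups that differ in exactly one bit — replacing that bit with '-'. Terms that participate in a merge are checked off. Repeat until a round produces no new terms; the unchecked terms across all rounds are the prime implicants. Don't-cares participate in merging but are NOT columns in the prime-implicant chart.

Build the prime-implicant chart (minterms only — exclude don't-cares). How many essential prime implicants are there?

4

[col 0] 00100*, 00101*, 00110*, 01011*, 01110*, 01111*, 10010, 11000, 11011*
[col 1] -1011, 0-110, 001-0, 0010-, 01-11, 0111-
Prime implicants: -1011, 0-110, 001-0, 0010-, 01-11, 0111-, 10010, 11000
PI chart (minterm → PIs covering it):
  4 | 001-0,0010-
  5 | 0010-  (sole → essential)
  11 | -1011,01-11
  14 | 0-110,0111-
  18 | 10010  (sole → essential)
  24 | 11000  (sole → essential)
  27 | -1011  (sole → essential)
Essential prime implicants: -1011, 0010-, 10010, 11000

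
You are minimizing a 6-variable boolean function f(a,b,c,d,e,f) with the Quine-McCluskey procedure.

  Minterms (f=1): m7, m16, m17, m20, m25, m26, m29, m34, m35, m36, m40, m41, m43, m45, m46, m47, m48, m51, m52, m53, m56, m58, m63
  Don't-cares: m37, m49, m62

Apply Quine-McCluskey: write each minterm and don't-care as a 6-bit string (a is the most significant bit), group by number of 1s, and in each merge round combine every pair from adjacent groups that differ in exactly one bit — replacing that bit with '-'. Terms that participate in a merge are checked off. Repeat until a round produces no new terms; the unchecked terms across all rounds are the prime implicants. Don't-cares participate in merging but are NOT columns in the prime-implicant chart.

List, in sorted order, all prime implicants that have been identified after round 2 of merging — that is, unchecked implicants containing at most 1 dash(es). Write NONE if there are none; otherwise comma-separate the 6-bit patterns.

Round 0: 000111 010000✓ 010001✓ 010100✓ 011001✓ 011010✓ 011101✓ 100010✓ 100011✓ 100100✓ 100101✓ 101000✓ 101001✓ 101011✓ 101101✓ 101110✓ 101111✓ 110000✓ 110001✓ 110011✓ 110100✓ 110101✓ 111000✓ 111010✓ 111110✓ 111111✓
Round 1: -10000✓ -10001✓ -10100✓ -11010 01-001 010-00✓ 01000-✓ 011-01 1-0011 1-0100✓ 1-0101✓ 1-1000 1-1110✓ 1-1111✓ 10-011 10-101 10001- 10010-✓ 101-01✓ 101-11✓ 1010-1✓ 10100- 1011-1✓ 10111-✓ 11-000 110-00✓ 110-01✓ 1100-1 11000-✓ 11010-✓ 111-10 1110-0 11111-✓
Round 2: -10-00 -1000- 1-010- 1-111- 101--1 110-0-
PIs = {-10-00, -1000-, -11010, 000111, 01-001, 011-01, 1-0011, 1-010-, 1-1000, 1-111-, 10-011, 10-101, 10001-, 101--1, 10100-, 11-000, 110-0-, 1100-1, 111-10, 1110-0}

-11010, 000111, 01-001, 011-01, 1-0011, 1-1000, 10-011, 10-101, 10001-, 10100-, 11-000, 1100-1, 111-10, 1110-0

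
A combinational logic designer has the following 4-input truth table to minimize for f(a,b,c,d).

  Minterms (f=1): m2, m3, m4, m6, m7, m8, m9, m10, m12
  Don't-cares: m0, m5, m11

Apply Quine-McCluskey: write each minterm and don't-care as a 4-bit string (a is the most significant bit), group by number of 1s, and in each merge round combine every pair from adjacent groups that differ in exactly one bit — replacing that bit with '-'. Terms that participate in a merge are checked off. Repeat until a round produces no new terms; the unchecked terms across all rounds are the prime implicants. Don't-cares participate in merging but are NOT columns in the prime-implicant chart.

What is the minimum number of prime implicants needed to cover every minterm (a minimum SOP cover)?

3

Round 0: 0000✓ 0010✓ 0011✓ 0100✓ 0101✓ 0110✓ 0111✓ 1000✓ 1001✓ 1010✓ 1011✓ 1100✓
Round 1: -000✓ -010✓ -011✓ -100✓ 0-00✓ 0-10✓ 0-11✓ 00-0✓ 001-✓ 01-0✓ 01-1✓ 010-✓ 011-✓ 1-00✓ 10-0✓ 10-1✓ 100-✓ 101-✓
Round 2: --00 -0-0 -01- 0--0 0-1- 01-- 10--
PIs = {--00, -0-0, -01-, 0--0, 0-1-, 01--, 10--}
Coverage chart:
  m2: -0-0,-01-,0--0,0-1-
  m3: -01-,0-1-
  m4: --00,0--0,01--
  m6: 0--0,0-1-,01--
  m7: 0-1-,01--
  m8: --00,-0-0,10--
  m9: 10-- ←essential
  m10: -0-0,-01-,10--
  m12: --00 ←essential
Essential: --00, 10--
Petrick residual → 0-1-
Min cover (3 terms): c'd' + a'c + ab'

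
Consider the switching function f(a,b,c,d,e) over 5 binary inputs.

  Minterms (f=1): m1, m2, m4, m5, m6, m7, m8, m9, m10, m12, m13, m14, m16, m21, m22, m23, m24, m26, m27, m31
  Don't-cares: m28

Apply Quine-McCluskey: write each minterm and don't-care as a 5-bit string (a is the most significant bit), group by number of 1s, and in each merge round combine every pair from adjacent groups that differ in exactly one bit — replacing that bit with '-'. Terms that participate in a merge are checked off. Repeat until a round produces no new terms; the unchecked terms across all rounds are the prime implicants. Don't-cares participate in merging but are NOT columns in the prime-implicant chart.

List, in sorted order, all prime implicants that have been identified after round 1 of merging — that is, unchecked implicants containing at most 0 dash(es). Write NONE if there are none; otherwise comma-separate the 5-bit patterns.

[col 0] 00001*, 00010*, 00100*, 00101*, 00110*, 00111*, 01000*, 01001*, 01010*, 01100*, 01101*, 01110*, 10000*, 10101*, 10110*, 10111*, 11000*, 11010*, 11011*, 11100*, 11111*
[col 1] -0101*, -0110*, -0111*, -1000*, -1010*, -1100*, 0-001*, 0-010*, 0-100*, 0-101*, 0-110*, 00-01*, 00-10*, 001-0*, 001-1*, 0010-*, 0011-*, 01-00*, 01-01*, 01-10*, 010-0*, 0100-*, 011-0*, 0110-*, 1-000, 1-111, 101-1*, 1011-*, 11-00*, 11-11, 110-0*, 1101-
[col 2] -01-1, -011-, -1-00, -10-0, 0--01, 0--10, 0-1-0, 0-10-, 001--, 01--0, 01-0-
Prime implicants: -01-1, -011-, -1-00, -10-0, 0--01, 0--10, 0-1-0, 0-10-, 001--, 01--0, 01-0-, 1-000, 1-111, 11-11, 1101-

NONE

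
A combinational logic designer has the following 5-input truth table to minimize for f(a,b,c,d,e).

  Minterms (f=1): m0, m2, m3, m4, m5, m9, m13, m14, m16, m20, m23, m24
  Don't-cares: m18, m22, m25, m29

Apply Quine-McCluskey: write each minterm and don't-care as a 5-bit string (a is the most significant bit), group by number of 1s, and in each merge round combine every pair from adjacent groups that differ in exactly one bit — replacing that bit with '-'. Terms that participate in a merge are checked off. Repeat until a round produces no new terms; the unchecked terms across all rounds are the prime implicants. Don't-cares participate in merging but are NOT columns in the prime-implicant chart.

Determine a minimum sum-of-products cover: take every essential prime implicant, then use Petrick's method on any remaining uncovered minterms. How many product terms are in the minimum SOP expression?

[col 0] 00000*, 00010*, 00011*, 00100*, 00101*, 01001*, 01101*, 01110, 10000*, 10010*, 10100*, 10110*, 10111*, 11000*, 11001*, 11101*
[col 1] -0000*, -0010*, -0100*, -1001*, -1101*, 0-101, 00-00*, 000-0*, 0001-, 0010-, 01-01*, 1-000, 10-00*, 10-10*, 100-0*, 101-0*, 1011-, 11-01*, 1100-
[col 2] -0-00, -00-0, -1-01, 10--0
Prime implicants: -0-00, -00-0, -1-01, 0-101, 0001-, 0010-, 01110, 1-000, 10--0, 1011-, 1100-
PI chart (minterm → PIs covering it):
  0 | -0-00,-00-0
  2 | -00-0,0001-
  3 | 0001-  (sole → essential)
  4 | -0-00,0010-
  5 | 0-101,0010-
  9 | -1-01  (sole → essential)
  13 | -1-01,0-101
  14 | 01110  (sole → essential)
  16 | -0-00,-00-0,1-000,10--0
  20 | -0-00,10--0
  23 | 1011-  (sole → essential)
  24 | 1-000,1100-
Essential prime implicants: -1-01, 0001-, 01110, 1011-
Petrick residual → -0-00, 0-101, 1-000
Minimum SOP uses 7 PIs: b'd'e' + bd'e + a'cd'e + a'b'c'd + a'bcde' + ac'd'e' + ab'cd

7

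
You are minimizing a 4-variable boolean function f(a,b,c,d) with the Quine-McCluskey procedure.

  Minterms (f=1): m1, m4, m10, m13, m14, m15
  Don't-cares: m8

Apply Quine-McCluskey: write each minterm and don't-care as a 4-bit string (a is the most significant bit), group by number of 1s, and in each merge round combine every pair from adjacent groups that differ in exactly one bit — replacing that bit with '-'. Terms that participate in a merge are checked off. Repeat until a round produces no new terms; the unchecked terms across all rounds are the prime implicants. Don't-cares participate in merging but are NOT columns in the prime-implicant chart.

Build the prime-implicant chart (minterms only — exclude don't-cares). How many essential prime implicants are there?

Round 0: 0001 0100 1000✓ 1010✓ 1101✓ 1110✓ 1111✓
Round 1: 1-10 10-0 11-1 111-
PIs = {0001, 0100, 1-10, 10-0, 11-1, 111-}
Coverage chart:
  m1: 0001 ←essential
  m4: 0100 ←essential
  m10: 1-10,10-0
  m13: 11-1 ←essential
  m14: 1-10,111-
  m15: 11-1,111-
Essential: 0001, 0100, 11-1

3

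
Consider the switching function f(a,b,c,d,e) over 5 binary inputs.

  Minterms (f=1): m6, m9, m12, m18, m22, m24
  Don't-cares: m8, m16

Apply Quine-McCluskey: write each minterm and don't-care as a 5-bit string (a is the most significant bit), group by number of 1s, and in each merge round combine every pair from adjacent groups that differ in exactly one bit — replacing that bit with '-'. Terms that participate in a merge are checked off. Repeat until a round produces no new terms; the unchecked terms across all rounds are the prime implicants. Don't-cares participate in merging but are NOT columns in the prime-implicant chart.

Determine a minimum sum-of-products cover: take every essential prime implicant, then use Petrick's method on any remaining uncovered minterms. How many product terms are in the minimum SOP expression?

5

[col 0] 00110*, 01000*, 01001*, 01100*, 10000*, 10010*, 10110*, 11000*
[col 1] -0110, -1000, 01-00, 0100-, 1-000, 10-10, 100-0
Prime implicants: -0110, -1000, 01-00, 0100-, 1-000, 10-10, 100-0
PI chart (minterm → PIs covering it):
  6 | -0110  (sole → essential)
  9 | 0100-  (sole → essential)
  12 | 01-00  (sole → essential)
  18 | 10-10,100-0
  22 | -0110,10-10
  24 | -1000,1-000
Essential prime implicants: -0110, 01-00, 0100-
Petrick residual → -1000, 10-10
Minimum SOP uses 5 PIs: b'cde' + bc'd'e' + a'bd'e' + a'bc'd' + ab'de'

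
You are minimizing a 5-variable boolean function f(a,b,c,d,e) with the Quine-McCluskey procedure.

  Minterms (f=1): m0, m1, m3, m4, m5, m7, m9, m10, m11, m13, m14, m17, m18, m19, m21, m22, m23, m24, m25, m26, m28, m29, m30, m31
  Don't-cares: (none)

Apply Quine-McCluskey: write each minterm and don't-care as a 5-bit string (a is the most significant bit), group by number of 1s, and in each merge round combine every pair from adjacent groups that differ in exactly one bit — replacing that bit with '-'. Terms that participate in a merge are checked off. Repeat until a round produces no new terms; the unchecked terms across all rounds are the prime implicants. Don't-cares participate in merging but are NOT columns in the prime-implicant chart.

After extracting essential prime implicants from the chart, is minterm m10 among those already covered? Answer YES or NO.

YES

size-2^0 implicants → 00000(✓)  00001(✓)  00011(✓)  00100(✓)  00101(✓)  00111(✓)  01001(✓)  01010(✓)  01011(✓)  01101(✓)  01110(✓)  10001(✓)  10010(✓)  10011(✓)  10101(✓)  10110(✓)  10111(✓)  11000(✓)  11001(✓)  11010(✓)  11100(✓)  11101(✓)  11110(✓)  11111(✓)
size-2^1 implicants → -0001(✓)  -0011(✓)  -0101(✓)  -0111(✓)  -1001(✓)  -1010(✓)  -1101(✓)  -1110(✓)  0-001(✓)  0-011(✓)  0-101(✓)  00-00(✓)  00-01(✓)  00-11(✓)  000-1(✓)  0000-(✓)  001-1(✓)  0010-(✓)  01-01(✓)  01-10(✓)  010-1(✓)  0101-  1-001(✓)  1-010(✓)  1-101(✓)  1-110(✓)  1-111(✓)  10-01(✓)  10-10(✓)  10-11(✓)  100-1(✓)  1001-(✓)  101-1(✓)  1011-(✓)  11-00(✓)  11-01(✓)  11-10(✓)  110-0(✓)  1100-(✓)  111-0(✓)  111-1(✓)  1110-(✓)  1111-(✓)
size-2^2 implicants → --001(✓)  --101(✓)  -0-01(✓)  -0-11(✓)  -00-1(✓)  -01-1(✓)  -1-01(✓)  -1-10  0--01(✓)  0-0-1  00--1(✓)  00-0-  1--01(✓)  1--10  1-1-1  1-11-  10--1(✓)  10-1-  11--0  11-0-  111--
size-2^3 implicants → ---01  -0--1
Unchecked terms (primes): ---01, -0--1, -1-10, 0-0-1, 00-0-, 0101-, 1--10, 1-1-1, 1-11-, 10-1-, 11--0, 11-0-, 111--
Minterm coverage:
  m0 ⊆ 00-0- [E]
  m1 ⊆ ---01,-0--1,0-0-1,00-0-
  m3 ⊆ -0--1,0-0-1
  m4 ⊆ 00-0- [E]
  m5 ⊆ ---01,-0--1,00-0-
  m7 ⊆ -0--1 [E]
  m9 ⊆ ---01,0-0-1
  m10 ⊆ -1-10,0101-
  m11 ⊆ 0-0-1,0101-
  m13 ⊆ ---01 [E]
  m14 ⊆ -1-10 [E]
  m17 ⊆ ---01,-0--1
  m18 ⊆ 1--10,10-1-
  m19 ⊆ -0--1,10-1-
  m21 ⊆ ---01,-0--1,1-1-1
  m22 ⊆ 1--10,1-11-,10-1-
  m23 ⊆ -0--1,1-1-1,1-11-,10-1-
  m24 ⊆ 11--0,11-0-
  m25 ⊆ ---01,11-0-
  m26 ⊆ -1-10,1--10,11--0
  m28 ⊆ 11--0,11-0-,111--
  m29 ⊆ ---01,1-1-1,11-0-,111--
  m30 ⊆ -1-10,1--10,1-11-,11--0,111--
  m31 ⊆ 1-1-1,1-11-,111--
E = {---01, -0--1, -1-10, 00-0-}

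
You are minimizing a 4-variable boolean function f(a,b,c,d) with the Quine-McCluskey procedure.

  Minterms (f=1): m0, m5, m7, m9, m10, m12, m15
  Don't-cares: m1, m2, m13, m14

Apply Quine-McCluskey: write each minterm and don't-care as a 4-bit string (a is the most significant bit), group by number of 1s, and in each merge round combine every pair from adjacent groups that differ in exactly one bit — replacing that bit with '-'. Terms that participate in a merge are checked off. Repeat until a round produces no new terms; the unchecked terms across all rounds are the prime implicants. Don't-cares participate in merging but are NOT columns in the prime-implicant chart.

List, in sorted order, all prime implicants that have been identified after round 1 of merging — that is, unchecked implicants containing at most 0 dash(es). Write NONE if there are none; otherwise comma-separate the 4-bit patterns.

NONE

size-2^0 implicants → 0000(✓)  0001(✓)  0010(✓)  0101(✓)  0111(✓)  1001(✓)  1010(✓)  1100(✓)  1101(✓)  1110(✓)  1111(✓)
size-2^1 implicants → -001(✓)  -010  -101(✓)  -111(✓)  0-01(✓)  00-0  000-  01-1(✓)  1-01(✓)  1-10  11-0(✓)  11-1(✓)  110-(✓)  111-(✓)
size-2^2 implicants → --01  -1-1  11--
Unchecked terms (primes): --01, -010, -1-1, 00-0, 000-, 1-10, 11--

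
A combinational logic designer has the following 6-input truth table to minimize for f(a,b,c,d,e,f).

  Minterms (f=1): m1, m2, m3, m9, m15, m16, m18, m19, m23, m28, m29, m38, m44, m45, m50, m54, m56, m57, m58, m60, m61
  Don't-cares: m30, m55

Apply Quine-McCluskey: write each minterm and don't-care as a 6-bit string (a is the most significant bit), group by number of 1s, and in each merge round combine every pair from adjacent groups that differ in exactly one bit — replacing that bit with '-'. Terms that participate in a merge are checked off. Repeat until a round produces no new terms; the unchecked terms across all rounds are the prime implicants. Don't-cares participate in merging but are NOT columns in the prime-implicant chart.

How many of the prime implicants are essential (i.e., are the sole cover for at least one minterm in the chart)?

8

[col 0] 000001*, 000010*, 000011*, 001001*, 001111, 010000*, 010010*, 010011*, 010111*, 011100*, 011101*, 011110*, 100110*, 101100*, 101101*, 110010*, 110110*, 110111*, 111000*, 111001*, 111010*, 111100*, 111101*
[col 1] -10010, -10111, -11100*, -11101*, 0-0010*, 0-0011*, 00-001, 0000-1, 00001-*, 010-11, 0100-0, 01001-*, 0111-0, 01110-*, 1-0110, 1-1100*, 1-1101*, 10110-*, 11-010, 110-10, 11011-, 111-00*, 111-01*, 1110-0, 11100-*, 11110-*
[col 2] -1110-, 0-001-, 1-110-, 111-0-
Prime implicants: -10010, -10111, -1110-, 0-001-, 00-001, 0000-1, 001111, 010-11, 0100-0, 0111-0, 1-0110, 1-110-, 11-010, 110-10, 11011-, 111-0-, 1110-0
PI chart (minterm → PIs covering it):
  1 | 00-001,0000-1
  2 | 0-001-  (sole → essential)
  3 | 0-001-,0000-1
  9 | 00-001  (sole → essential)
  15 | 001111  (sole → essential)
  16 | 0100-0  (sole → essential)
  18 | -10010,0-001-,0100-0
  19 | 0-001-,010-11
  23 | -10111,010-11
  28 | -1110-,0111-0
  29 | -1110-  (sole → essential)
  38 | 1-0110  (sole → essential)
  44 | 1-110-  (sole → essential)
  45 | 1-110-  (sole → essential)
  50 | -10010,11-010,110-10
  54 | 1-0110,110-10,11011-
  56 | 111-0-,1110-0
  57 | 111-0-  (sole → essential)
  58 | 11-010,1110-0
  60 | -1110-,1-110-,111-0-
  61 | -1110-,1-110-,111-0-
Essential prime implicants: -1110-, 0-001-, 00-001, 001111, 0100-0, 1-0110, 1-110-, 111-0-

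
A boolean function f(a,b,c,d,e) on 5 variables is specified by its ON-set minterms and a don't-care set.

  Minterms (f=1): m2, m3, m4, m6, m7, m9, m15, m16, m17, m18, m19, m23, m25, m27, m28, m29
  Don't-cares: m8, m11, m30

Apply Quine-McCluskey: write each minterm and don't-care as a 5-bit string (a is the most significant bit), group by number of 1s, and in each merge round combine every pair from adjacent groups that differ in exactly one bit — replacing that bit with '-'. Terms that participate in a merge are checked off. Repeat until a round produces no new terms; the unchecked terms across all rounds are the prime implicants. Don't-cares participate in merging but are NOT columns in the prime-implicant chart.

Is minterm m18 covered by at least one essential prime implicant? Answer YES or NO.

YES

Round 0: 00010✓ 00011✓ 00100✓ 00110✓ 00111✓ 01000✓ 01001✓ 01011✓ 01111✓ 10000✓ 10001✓ 10010✓ 10011✓ 10111✓ 11001✓ 11011✓ 11100✓ 11101✓ 11110✓
Round 1: -0010✓ -0011✓ -0111✓ -1001✓ -1011✓ 0-011✓ 0-111✓ 00-10✓ 00-11✓ 0001-✓ 001-0 0011-✓ 01-11✓ 010-1✓ 0100- 1-001✓ 1-011✓ 10-11✓ 100-0✓ 100-1✓ 1000-✓ 1001-✓ 11-01 110-1✓ 111-0 1110-
Round 2: --011 -0-11 -001- -10-1 0--11 00-1- 1-0-1 100--
PIs = {--011, -0-11, -001-, -10-1, 0--11, 00-1-, 001-0, 0100-, 1-0-1, 100--, 11-01, 111-0, 1110-}
Coverage chart:
  m2: -001-,00-1-
  m3: --011,-0-11,-001-,0--11,00-1-
  m4: 001-0 ←essential
  m6: 00-1-,001-0
  m7: -0-11,0--11,00-1-
  m9: -10-1,0100-
  m15: 0--11 ←essential
  m16: 100-- ←essential
  m17: 1-0-1,100--
  m18: -001-,100--
  m19: --011,-0-11,-001-,1-0-1,100--
  m23: -0-11 ←essential
  m25: -10-1,1-0-1,11-01
  m27: --011,-10-1,1-0-1
  m28: 111-0,1110-
  m29: 11-01,1110-
Essential: -0-11, 0--11, 001-0, 100--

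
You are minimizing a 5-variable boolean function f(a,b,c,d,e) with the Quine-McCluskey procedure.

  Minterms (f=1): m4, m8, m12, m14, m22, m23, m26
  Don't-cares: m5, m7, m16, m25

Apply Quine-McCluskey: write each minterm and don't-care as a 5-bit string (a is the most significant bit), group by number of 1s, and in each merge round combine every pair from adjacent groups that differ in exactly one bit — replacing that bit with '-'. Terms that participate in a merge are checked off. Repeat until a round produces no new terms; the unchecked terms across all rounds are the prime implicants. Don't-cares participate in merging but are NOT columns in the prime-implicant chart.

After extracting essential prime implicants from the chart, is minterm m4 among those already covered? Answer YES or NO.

NO

size-2^0 implicants → 00100(✓)  00101(✓)  00111(✓)  01000(✓)  01100(✓)  01110(✓)  10000  10110(✓)  10111(✓)  11001  11010
size-2^1 implicants → -0111  0-100  001-1  0010-  01-00  011-0  1011-
Unchecked terms (primes): -0111, 0-100, 001-1, 0010-, 01-00, 011-0, 10000, 1011-, 11001, 11010
Minterm coverage:
  m4 ⊆ 0-100,0010-
  m8 ⊆ 01-00 [E]
  m12 ⊆ 0-100,01-00,011-0
  m14 ⊆ 011-0 [E]
  m22 ⊆ 1011- [E]
  m23 ⊆ -0111,1011-
  m26 ⊆ 11010 [E]
E = {01-00, 011-0, 1011-, 11010}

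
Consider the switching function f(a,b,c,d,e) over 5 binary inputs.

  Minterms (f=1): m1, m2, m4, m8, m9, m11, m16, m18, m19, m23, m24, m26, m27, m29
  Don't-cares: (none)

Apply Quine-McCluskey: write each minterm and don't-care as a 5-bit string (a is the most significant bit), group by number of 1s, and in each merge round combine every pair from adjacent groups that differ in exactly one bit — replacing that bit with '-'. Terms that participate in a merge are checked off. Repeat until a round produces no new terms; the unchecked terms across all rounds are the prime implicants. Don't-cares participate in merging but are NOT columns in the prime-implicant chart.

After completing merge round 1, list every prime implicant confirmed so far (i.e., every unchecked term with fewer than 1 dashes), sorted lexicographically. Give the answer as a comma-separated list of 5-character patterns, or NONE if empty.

00100, 11101

[col 0] 00001*, 00010*, 00100, 01000*, 01001*, 01011*, 10000*, 10010*, 10011*, 10111*, 11000*, 11010*, 11011*, 11101
[col 1] -0010, -1000, -1011, 0-001, 010-1, 0100-, 1-000*, 1-010*, 1-011*, 10-11, 100-0*, 1001-*, 110-0*, 1101-*
[col 2] 1-0-0, 1-01-
Prime implicants: -0010, -1000, -1011, 0-001, 00100, 010-1, 0100-, 1-0-0, 1-01-, 10-11, 11101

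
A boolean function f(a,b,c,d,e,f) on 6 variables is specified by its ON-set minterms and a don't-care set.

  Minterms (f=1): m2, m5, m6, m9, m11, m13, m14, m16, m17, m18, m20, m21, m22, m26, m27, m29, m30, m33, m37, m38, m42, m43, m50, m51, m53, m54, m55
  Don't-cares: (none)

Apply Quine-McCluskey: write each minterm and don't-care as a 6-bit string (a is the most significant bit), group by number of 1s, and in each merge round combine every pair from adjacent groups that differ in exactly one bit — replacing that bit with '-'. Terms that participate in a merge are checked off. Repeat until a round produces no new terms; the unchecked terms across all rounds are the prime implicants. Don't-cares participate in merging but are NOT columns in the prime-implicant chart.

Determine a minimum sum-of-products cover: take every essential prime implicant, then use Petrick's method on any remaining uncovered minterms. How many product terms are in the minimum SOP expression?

11

size-2^0 implicants → 000010(✓)  000101(✓)  000110(✓)  001001(✓)  001011(✓)  001101(✓)  001110(✓)  010000(✓)  010001(✓)  010010(✓)  010100(✓)  010101(✓)  010110(✓)  011010(✓)  011011(✓)  011101(✓)  011110(✓)  100001(✓)  100101(✓)  100110(✓)  101010(✓)  101011(✓)  110010(✓)  110011(✓)  110101(✓)  110110(✓)  110111(✓)
size-2^1 implicants → -00101(✓)  -00110(✓)  -01011  -10010(✓)  -10101(✓)  -10110(✓)  0-0010(✓)  0-0101(✓)  0-0110(✓)  0-1011  0-1101(✓)  0-1110(✓)  00-101(✓)  00-110(✓)  000-10(✓)  001-01  0010-1  01-010(✓)  01-101(✓)  01-110(✓)  010-00(✓)  010-01(✓)  010-10(✓)  0100-0(✓)  01000-(✓)  0101-0(✓)  01010-(✓)  011-10(✓)  01101-  1-0101(✓)  1-0110(✓)  100-01  10101-  110-10(✓)  110-11(✓)  11001-(✓)  1101-1  11011-(✓)
size-2^2 implicants → --0101  --0110  -10-10  0--101  0--110  0-0-10  01--10  010--0  010-0-  110-1-
Unchecked terms (primes): --0101, --0110, -01011, -10-10, 0--101, 0--110, 0-0-10, 0-1011, 001-01, 0010-1, 01--10, 010--0, 010-0-, 01101-, 100-01, 10101-, 110-1-, 1101-1
Minterm coverage:
  m2 ⊆ 0-0-10 [E]
  m5 ⊆ --0101,0--101
  m6 ⊆ --0110,0--110,0-0-10
  m9 ⊆ 001-01,0010-1
  m11 ⊆ -01011,0-1011,0010-1
  m13 ⊆ 0--101,001-01
  m14 ⊆ 0--110 [E]
  m16 ⊆ 010--0,010-0-
  m17 ⊆ 010-0- [E]
  m18 ⊆ -10-10,0-0-10,01--10,010--0
  m20 ⊆ 010--0,010-0-
  m21 ⊆ --0101,0--101,010-0-
  m22 ⊆ --0110,-10-10,0--110,0-0-10,01--10,010--0
  m26 ⊆ 01--10,01101-
  m27 ⊆ 0-1011,01101-
  m29 ⊆ 0--101 [E]
  m30 ⊆ 0--110,01--10
  m33 ⊆ 100-01 [E]
  m37 ⊆ --0101,100-01
  m38 ⊆ --0110 [E]
  m42 ⊆ 10101- [E]
  m43 ⊆ -01011,10101-
  m50 ⊆ -10-10,110-1-
  m51 ⊆ 110-1- [E]
  m53 ⊆ --0101,1101-1
  m54 ⊆ --0110,-10-10,110-1-
  m55 ⊆ 110-1-,1101-1
E = {--0110, 0--101, 0--110, 0-0-10, 010-0-, 100-01, 10101-, 110-1-}
Petrick residual → --0101, 0010-1, 01101-
Cover = c'de'f + c'def' + a'de'f + a'def' + a'c'ef' + a'b'cd'f + a'bc'e' + a'bcd'e + ab'c'e'f + ab'cd'e + abc'e  |cover|=11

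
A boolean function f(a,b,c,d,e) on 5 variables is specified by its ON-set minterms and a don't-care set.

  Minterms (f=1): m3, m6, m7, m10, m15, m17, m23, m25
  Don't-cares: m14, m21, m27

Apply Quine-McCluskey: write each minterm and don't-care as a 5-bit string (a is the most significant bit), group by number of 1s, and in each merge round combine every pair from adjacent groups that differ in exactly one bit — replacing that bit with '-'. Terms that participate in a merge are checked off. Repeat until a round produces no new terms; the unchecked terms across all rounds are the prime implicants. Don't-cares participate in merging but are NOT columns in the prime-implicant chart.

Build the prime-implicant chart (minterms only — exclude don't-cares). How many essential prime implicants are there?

[col 0] 00011*, 00110*, 00111*, 01010*, 01110*, 01111*, 10001*, 10101*, 10111*, 11001*, 11011*
[col 1] -0111, 0-110*, 0-111*, 00-11, 0011-*, 01-10, 0111-*, 1-001, 10-01, 101-1, 110-1
[col 2] 0-11-
Prime implicants: -0111, 0-11-, 00-11, 01-10, 1-001, 10-01, 101-1, 110-1
PI chart (minterm → PIs covering it):
  3 | 00-11  (sole → essential)
  6 | 0-11-  (sole → essential)
  7 | -0111,0-11-,00-11
  10 | 01-10  (sole → essential)
  15 | 0-11-  (sole → essential)
  17 | 1-001,10-01
  23 | -0111,101-1
  25 | 1-001,110-1
Essential prime implicants: 0-11-, 00-11, 01-10

3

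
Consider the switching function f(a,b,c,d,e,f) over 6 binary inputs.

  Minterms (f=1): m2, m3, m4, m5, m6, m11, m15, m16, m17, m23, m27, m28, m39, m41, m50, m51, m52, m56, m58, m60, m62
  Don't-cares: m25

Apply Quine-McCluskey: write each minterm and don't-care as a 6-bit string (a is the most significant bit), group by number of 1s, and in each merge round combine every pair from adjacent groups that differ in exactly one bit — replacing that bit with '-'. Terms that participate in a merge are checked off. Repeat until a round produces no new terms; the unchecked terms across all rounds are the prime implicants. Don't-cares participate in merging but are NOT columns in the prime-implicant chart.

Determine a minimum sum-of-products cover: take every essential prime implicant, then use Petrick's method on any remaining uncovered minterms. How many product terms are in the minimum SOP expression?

13

size-2^0 implicants → 000010(✓)  000011(✓)  000100(✓)  000101(✓)  000110(✓)  001011(✓)  001111(✓)  010000(✓)  010001(✓)  010111  011001(✓)  011011(✓)  011100(✓)  100111  101001  110010(✓)  110011(✓)  110100(✓)  111000(✓)  111010(✓)  111100(✓)  111110(✓)
size-2^1 implicants → -11100  0-1011  00-011  000-10  00001-  0001-0  00010-  001-11  01-001  01000-  0110-1  11-010  11-100  11001-  111-00(✓)  111-10(✓)  1110-0(✓)  1111-0(✓)
size-2^2 implicants → 111--0
Unchecked terms (primes): -11100, 0-1011, 00-011, 000-10, 00001-, 0001-0, 00010-, 001-11, 01-001, 01000-, 010111, 0110-1, 100111, 101001, 11-010, 11-100, 11001-, 111--0
Minterm coverage:
  m2 ⊆ 000-10,00001-
  m3 ⊆ 00-011,00001-
  m4 ⊆ 0001-0,00010-
  m5 ⊆ 00010- [E]
  m6 ⊆ 000-10,0001-0
  m11 ⊆ 0-1011,00-011,001-11
  m15 ⊆ 001-11 [E]
  m16 ⊆ 01000- [E]
  m17 ⊆ 01-001,01000-
  m23 ⊆ 010111 [E]
  m27 ⊆ 0-1011,0110-1
  m28 ⊆ -11100 [E]
  m39 ⊆ 100111 [E]
  m41 ⊆ 101001 [E]
  m50 ⊆ 11-010,11001-
  m51 ⊆ 11001- [E]
  m52 ⊆ 11-100 [E]
  m56 ⊆ 111--0 [E]
  m58 ⊆ 11-010,111--0
  m60 ⊆ -11100,11-100,111--0
  m62 ⊆ 111--0 [E]
E = {-11100, 00010-, 001-11, 01000-, 010111, 100111, 101001, 11-100, 11001-, 111--0}
Petrick residual → 0-1011, 00-011, 000-10
Cover = bcde'f' + a'cd'ef + a'b'd'ef + a'b'c'ef' + a'b'c'de' + a'b'cef + a'bc'd'e' + a'bc'def + ab'c'def + ab'cd'e'f + abde'f' + abc'd'e + abcf'  |cover|=13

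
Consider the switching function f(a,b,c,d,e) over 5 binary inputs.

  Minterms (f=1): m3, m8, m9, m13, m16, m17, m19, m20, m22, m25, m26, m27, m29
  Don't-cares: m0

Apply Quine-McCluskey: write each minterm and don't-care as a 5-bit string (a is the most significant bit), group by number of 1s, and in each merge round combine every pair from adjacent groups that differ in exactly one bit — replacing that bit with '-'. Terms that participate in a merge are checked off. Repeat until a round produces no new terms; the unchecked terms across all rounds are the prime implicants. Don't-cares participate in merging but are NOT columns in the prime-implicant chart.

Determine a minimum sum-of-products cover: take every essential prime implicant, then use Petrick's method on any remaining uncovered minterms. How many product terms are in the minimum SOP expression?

Round 0: 00000✓ 00011✓ 01000✓ 01001✓ 01101✓ 10000✓ 10001✓ 10011✓ 10100✓ 10110✓ 11001✓ 11010✓ 11011✓ 11101✓
Round 1: -0000 -0011 -1001✓ -1101✓ 0-000 01-01✓ 0100- 1-001✓ 1-011✓ 10-00 100-1✓ 1000- 101-0 11-01✓ 110-1✓ 1101-
Round 2: -1-01 1-0-1
PIs = {-0000, -0011, -1-01, 0-000, 0100-, 1-0-1, 10-00, 1000-, 101-0, 1101-}
Coverage chart:
  m3: -0011 ←essential
  m8: 0-000,0100-
  m9: -1-01,0100-
  m13: -1-01 ←essential
  m16: -0000,10-00,1000-
  m17: 1-0-1,1000-
  m19: -0011,1-0-1
  m20: 10-00,101-0
  m22: 101-0 ←essential
  m25: -1-01,1-0-1
  m26: 1101- ←essential
  m27: 1-0-1,1101-
  m29: -1-01 ←essential
Essential: -0011, -1-01, 101-0, 1101-
Petrick residual → 0-000, 1000-
Min cover (6 terms): b'c'de + bd'e + a'c'd'e' + ab'c'd' + ab'ce' + abc'd

6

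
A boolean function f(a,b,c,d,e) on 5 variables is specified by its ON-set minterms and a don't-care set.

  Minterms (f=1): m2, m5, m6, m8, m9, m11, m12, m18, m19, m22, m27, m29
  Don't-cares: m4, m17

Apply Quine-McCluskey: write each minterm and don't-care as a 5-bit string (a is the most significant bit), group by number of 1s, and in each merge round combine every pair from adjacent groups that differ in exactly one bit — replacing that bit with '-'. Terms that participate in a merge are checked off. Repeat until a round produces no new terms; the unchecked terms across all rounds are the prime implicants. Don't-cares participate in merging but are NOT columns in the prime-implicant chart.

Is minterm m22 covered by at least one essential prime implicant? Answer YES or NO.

size-2^0 implicants → 00010(✓)  00100(✓)  00101(✓)  00110(✓)  01000(✓)  01001(✓)  01011(✓)  01100(✓)  10001(✓)  10010(✓)  10011(✓)  10110(✓)  11011(✓)  11101
size-2^1 implicants → -0010(✓)  -0110(✓)  -1011  0-100  00-10(✓)  001-0  0010-  01-00  010-1  0100-  1-011  10-10(✓)  100-1  1001-
size-2^2 implicants → -0-10
Unchecked terms (primes): -0-10, -1011, 0-100, 001-0, 0010-, 01-00, 010-1, 0100-, 1-011, 100-1, 1001-, 11101
Minterm coverage:
  m2 ⊆ -0-10 [E]
  m5 ⊆ 0010- [E]
  m6 ⊆ -0-10,001-0
  m8 ⊆ 01-00,0100-
  m9 ⊆ 010-1,0100-
  m11 ⊆ -1011,010-1
  m12 ⊆ 0-100,01-00
  m18 ⊆ -0-10,1001-
  m19 ⊆ 1-011,100-1,1001-
  m22 ⊆ -0-10 [E]
  m27 ⊆ -1011,1-011
  m29 ⊆ 11101 [E]
E = {-0-10, 0010-, 11101}

YES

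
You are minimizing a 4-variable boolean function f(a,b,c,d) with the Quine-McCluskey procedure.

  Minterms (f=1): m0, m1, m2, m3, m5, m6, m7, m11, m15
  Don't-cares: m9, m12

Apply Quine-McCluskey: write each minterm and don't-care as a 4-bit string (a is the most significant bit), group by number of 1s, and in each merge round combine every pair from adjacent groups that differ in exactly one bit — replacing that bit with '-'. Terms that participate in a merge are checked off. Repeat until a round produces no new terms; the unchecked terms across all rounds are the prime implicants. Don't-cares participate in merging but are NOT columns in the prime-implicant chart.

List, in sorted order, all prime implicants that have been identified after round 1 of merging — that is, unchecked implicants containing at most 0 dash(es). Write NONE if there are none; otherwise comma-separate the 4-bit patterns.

1100

Round 0: 0000✓ 0001✓ 0010✓ 0011✓ 0101✓ 0110✓ 0111✓ 1001✓ 1011✓ 1100 1111✓
Round 1: -001✓ -011✓ -111✓ 0-01✓ 0-10✓ 0-11✓ 00-0✓ 00-1✓ 000-✓ 001-✓ 01-1✓ 011-✓ 1-11✓ 10-1✓
Round 2: --11 -0-1 0--1 0-1- 00--
PIs = {--11, -0-1, 0--1, 0-1-, 00--, 1100}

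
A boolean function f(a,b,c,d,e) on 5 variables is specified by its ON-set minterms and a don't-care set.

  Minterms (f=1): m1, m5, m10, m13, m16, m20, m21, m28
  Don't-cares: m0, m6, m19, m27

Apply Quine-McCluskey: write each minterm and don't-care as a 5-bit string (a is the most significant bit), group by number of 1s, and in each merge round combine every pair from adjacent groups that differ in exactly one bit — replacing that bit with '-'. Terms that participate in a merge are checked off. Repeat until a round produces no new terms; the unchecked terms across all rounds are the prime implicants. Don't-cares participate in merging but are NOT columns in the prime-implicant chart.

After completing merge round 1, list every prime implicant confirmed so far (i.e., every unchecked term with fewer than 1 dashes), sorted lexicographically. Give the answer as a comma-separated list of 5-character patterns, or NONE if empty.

00110, 01010

size-2^0 implicants → 00000(✓)  00001(✓)  00101(✓)  00110  01010  01101(✓)  10000(✓)  10011(✓)  10100(✓)  10101(✓)  11011(✓)  11100(✓)
size-2^1 implicants → -0000  -0101  0-101  00-01  0000-  1-011  1-100  10-00  1010-
Unchecked terms (primes): -0000, -0101, 0-101, 00-01, 0000-, 00110, 01010, 1-011, 1-100, 10-00, 1010-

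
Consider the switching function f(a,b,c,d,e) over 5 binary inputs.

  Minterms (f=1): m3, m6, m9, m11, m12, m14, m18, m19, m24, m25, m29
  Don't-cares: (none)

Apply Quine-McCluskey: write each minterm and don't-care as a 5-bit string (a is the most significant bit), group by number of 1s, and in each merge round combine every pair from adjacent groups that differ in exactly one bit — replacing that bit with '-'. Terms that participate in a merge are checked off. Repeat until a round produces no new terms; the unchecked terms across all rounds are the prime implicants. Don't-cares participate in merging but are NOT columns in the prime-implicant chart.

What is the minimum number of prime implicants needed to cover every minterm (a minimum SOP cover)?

[col 0] 00011*, 00110*, 01001*, 01011*, 01100*, 01110*, 10010*, 10011*, 11000*, 11001*, 11101*
[col 1] -0011, -1001, 0-011, 0-110, 010-1, 011-0, 1001-, 11-01, 1100-
Prime implicants: -0011, -1001, 0-011, 0-110, 010-1, 011-0, 1001-, 11-01, 1100-
PI chart (minterm → PIs covering it):
  3 | -0011,0-011
  6 | 0-110  (sole → essential)
  9 | -1001,010-1
  11 | 0-011,010-1
  12 | 011-0  (sole → essential)
  14 | 0-110,011-0
  18 | 1001-  (sole → essential)
  19 | -0011,1001-
  24 | 1100-  (sole → essential)
  25 | -1001,11-01,1100-
  29 | 11-01  (sole → essential)
Essential prime implicants: 0-110, 011-0, 1001-, 11-01, 1100-
Petrick residual → -0011, 010-1
Minimum SOP uses 7 PIs: b'c'de + a'cde' + a'bc'e + a'bce' + ab'c'd + abd'e + abc'd'

7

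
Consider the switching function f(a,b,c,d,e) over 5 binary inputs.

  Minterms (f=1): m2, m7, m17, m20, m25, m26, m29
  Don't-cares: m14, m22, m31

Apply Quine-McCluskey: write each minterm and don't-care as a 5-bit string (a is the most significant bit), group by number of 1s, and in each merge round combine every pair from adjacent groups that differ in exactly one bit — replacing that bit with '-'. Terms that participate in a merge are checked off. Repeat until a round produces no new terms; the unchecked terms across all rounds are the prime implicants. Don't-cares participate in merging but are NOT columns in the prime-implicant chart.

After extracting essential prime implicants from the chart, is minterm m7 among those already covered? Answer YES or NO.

YES

Round 0: 00010 00111 01110 10001✓ 10100✓ 10110✓ 11001✓ 11010 11101✓ 11111✓
Round 1: 1-001 101-0 11-01 111-1
PIs = {00010, 00111, 01110, 1-001, 101-0, 11-01, 11010, 111-1}
Coverage chart:
  m2: 00010 ←essential
  m7: 00111 ←essential
  m17: 1-001 ←essential
  m20: 101-0 ←essential
  m25: 1-001,11-01
  m26: 11010 ←essential
  m29: 11-01,111-1
Essential: 00010, 00111, 1-001, 101-0, 11010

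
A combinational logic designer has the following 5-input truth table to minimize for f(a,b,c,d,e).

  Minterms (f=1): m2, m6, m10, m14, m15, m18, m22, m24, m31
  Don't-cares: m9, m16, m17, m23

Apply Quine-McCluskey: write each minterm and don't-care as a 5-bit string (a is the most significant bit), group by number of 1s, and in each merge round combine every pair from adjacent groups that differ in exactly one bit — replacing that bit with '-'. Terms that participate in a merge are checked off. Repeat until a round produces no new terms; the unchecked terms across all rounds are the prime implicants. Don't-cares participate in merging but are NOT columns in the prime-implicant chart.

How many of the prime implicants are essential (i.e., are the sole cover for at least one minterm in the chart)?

2

Round 0: 00010✓ 00110✓ 01001 01010✓ 01110✓ 01111✓ 10000✓ 10001✓ 10010✓ 10110✓ 10111✓ 11000✓ 11111✓
Round 1: -0010✓ -0110✓ -1111 0-010✓ 0-110✓ 00-10✓ 01-10✓ 0111- 1-000 1-111 10-10✓ 100-0 1000- 1011-
Round 2: -0-10 0--10
PIs = {-0-10, -1111, 0--10, 01001, 0111-, 1-000, 1-111, 100-0, 1000-, 1011-}
Coverage chart:
  m2: -0-10,0--10
  m6: -0-10,0--10
  m10: 0--10 ←essential
  m14: 0--10,0111-
  m15: -1111,0111-
  m18: -0-10,100-0
  m22: -0-10,1011-
  m24: 1-000 ←essential
  m31: -1111,1-111
Essential: 0--10, 1-000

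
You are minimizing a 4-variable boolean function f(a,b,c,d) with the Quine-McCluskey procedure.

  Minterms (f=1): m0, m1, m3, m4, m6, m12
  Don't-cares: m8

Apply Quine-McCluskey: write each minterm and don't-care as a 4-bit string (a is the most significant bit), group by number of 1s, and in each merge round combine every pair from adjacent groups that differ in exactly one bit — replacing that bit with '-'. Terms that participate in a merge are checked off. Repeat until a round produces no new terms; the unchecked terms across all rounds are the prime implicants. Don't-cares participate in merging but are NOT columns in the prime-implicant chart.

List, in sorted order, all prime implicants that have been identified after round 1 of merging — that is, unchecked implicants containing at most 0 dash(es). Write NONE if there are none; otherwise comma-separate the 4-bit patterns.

[col 0] 0000*, 0001*, 0011*, 0100*, 0110*, 1000*, 1100*
[col 1] -000*, -100*, 0-00*, 00-1, 000-, 01-0, 1-00*
[col 2] --00
Prime implicants: --00, 00-1, 000-, 01-0

NONE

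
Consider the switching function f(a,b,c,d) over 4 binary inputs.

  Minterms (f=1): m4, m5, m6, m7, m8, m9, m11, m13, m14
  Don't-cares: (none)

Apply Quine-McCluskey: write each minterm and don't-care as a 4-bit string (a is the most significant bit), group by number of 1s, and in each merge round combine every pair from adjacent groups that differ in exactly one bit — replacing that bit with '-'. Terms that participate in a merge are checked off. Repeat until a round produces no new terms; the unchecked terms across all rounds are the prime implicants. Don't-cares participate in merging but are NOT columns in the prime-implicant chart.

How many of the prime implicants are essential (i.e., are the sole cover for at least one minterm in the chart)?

Round 0: 0100✓ 0101✓ 0110✓ 0111✓ 1000✓ 1001✓ 1011✓ 1101✓ 1110✓
Round 1: -101 -110 01-0✓ 01-1✓ 010-✓ 011-✓ 1-01 10-1 100-
Round 2: 01--
PIs = {-101, -110, 01--, 1-01, 10-1, 100-}
Coverage chart:
  m4: 01-- ←essential
  m5: -101,01--
  m6: -110,01--
  m7: 01-- ←essential
  m8: 100- ←essential
  m9: 1-01,10-1,100-
  m11: 10-1 ←essential
  m13: -101,1-01
  m14: -110 ←essential
Essential: -110, 01--, 10-1, 100-

4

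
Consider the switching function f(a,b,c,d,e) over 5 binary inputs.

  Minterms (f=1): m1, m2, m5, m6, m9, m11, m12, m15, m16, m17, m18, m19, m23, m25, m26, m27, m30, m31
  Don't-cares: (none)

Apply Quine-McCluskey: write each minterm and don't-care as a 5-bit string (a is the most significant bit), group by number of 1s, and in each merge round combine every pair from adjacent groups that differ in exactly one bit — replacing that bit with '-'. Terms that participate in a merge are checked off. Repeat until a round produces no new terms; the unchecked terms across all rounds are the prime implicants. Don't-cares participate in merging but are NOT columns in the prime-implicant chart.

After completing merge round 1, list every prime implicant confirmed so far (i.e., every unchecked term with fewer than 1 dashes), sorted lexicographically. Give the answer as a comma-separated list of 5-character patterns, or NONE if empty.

01100

size-2^0 implicants → 00001(✓)  00010(✓)  00101(✓)  00110(✓)  01001(✓)  01011(✓)  01100  01111(✓)  10000(✓)  10001(✓)  10010(✓)  10011(✓)  10111(✓)  11001(✓)  11010(✓)  11011(✓)  11110(✓)  11111(✓)
size-2^1 implicants → -0001(✓)  -0010  -1001(✓)  -1011(✓)  -1111(✓)  0-001(✓)  00-01  00-10  01-11(✓)  010-1(✓)  1-001(✓)  1-010(✓)  1-011(✓)  1-111(✓)  10-11(✓)  100-0(✓)  100-1(✓)  1000-(✓)  1001-(✓)  11-10(✓)  11-11(✓)  110-1(✓)  1101-(✓)  1111-(✓)
size-2^2 implicants → --001  -1-11  -10-1  1--11  1-0-1  1-01-  100--  11-1-
Unchecked terms (primes): --001, -0010, -1-11, -10-1, 00-01, 00-10, 01100, 1--11, 1-0-1, 1-01-, 100--, 11-1-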